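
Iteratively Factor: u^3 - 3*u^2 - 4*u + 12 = (u + 2)*(u^2 - 5*u + 6) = (u - 3)*(u + 2)*(u - 2)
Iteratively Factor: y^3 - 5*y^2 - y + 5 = (y - 5)*(y^2 - 1) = (y - 5)*(y + 1)*(y - 1)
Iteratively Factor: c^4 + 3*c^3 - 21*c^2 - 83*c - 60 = (c + 4)*(c^3 - c^2 - 17*c - 15) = (c + 3)*(c + 4)*(c^2 - 4*c - 5) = (c - 5)*(c + 3)*(c + 4)*(c + 1)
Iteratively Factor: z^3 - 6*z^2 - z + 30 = (z - 3)*(z^2 - 3*z - 10) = (z - 5)*(z - 3)*(z + 2)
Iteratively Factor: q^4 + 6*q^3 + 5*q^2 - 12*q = (q + 3)*(q^3 + 3*q^2 - 4*q) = (q + 3)*(q + 4)*(q^2 - q) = (q - 1)*(q + 3)*(q + 4)*(q)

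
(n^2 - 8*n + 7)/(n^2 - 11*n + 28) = (n - 1)/(n - 4)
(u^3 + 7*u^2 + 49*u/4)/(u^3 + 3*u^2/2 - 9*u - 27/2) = u*(4*u^2 + 28*u + 49)/(2*(2*u^3 + 3*u^2 - 18*u - 27))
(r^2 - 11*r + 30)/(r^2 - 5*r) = (r - 6)/r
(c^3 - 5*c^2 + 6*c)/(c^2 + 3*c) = (c^2 - 5*c + 6)/(c + 3)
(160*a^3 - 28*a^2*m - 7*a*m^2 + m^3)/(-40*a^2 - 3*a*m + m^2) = -4*a + m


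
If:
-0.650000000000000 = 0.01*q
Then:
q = -65.00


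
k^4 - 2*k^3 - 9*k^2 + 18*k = k*(k - 3)*(k - 2)*(k + 3)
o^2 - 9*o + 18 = (o - 6)*(o - 3)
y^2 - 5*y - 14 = (y - 7)*(y + 2)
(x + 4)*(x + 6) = x^2 + 10*x + 24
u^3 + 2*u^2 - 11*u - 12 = (u - 3)*(u + 1)*(u + 4)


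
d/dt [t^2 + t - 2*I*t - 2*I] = 2*t + 1 - 2*I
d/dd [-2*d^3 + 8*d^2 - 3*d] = -6*d^2 + 16*d - 3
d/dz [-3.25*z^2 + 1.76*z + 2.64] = 1.76 - 6.5*z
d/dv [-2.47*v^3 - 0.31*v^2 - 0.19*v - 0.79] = -7.41*v^2 - 0.62*v - 0.19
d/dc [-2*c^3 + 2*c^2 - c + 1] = -6*c^2 + 4*c - 1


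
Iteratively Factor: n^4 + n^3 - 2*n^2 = (n)*(n^3 + n^2 - 2*n) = n^2*(n^2 + n - 2) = n^2*(n + 2)*(n - 1)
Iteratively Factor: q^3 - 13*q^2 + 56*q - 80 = (q - 5)*(q^2 - 8*q + 16) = (q - 5)*(q - 4)*(q - 4)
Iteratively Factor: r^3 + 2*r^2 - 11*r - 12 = (r + 1)*(r^2 + r - 12) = (r + 1)*(r + 4)*(r - 3)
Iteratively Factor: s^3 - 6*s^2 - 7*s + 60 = (s - 4)*(s^2 - 2*s - 15) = (s - 4)*(s + 3)*(s - 5)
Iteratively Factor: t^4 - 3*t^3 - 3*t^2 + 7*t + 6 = (t + 1)*(t^3 - 4*t^2 + t + 6) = (t + 1)^2*(t^2 - 5*t + 6) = (t - 3)*(t + 1)^2*(t - 2)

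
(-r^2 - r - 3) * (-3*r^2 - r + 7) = 3*r^4 + 4*r^3 + 3*r^2 - 4*r - 21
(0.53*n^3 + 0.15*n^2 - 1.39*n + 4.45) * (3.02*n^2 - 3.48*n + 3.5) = 1.6006*n^5 - 1.3914*n^4 - 2.8648*n^3 + 18.8012*n^2 - 20.351*n + 15.575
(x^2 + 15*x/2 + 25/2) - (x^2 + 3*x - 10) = 9*x/2 + 45/2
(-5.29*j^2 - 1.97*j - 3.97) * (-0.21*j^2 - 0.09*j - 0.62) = 1.1109*j^4 + 0.8898*j^3 + 4.2908*j^2 + 1.5787*j + 2.4614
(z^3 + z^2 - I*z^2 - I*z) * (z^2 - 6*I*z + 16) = z^5 + z^4 - 7*I*z^4 + 10*z^3 - 7*I*z^3 + 10*z^2 - 16*I*z^2 - 16*I*z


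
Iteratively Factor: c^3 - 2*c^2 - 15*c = (c)*(c^2 - 2*c - 15) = c*(c - 5)*(c + 3)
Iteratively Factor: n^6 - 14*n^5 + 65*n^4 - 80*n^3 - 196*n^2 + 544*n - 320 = (n - 2)*(n^5 - 12*n^4 + 41*n^3 + 2*n^2 - 192*n + 160) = (n - 4)*(n - 2)*(n^4 - 8*n^3 + 9*n^2 + 38*n - 40) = (n - 5)*(n - 4)*(n - 2)*(n^3 - 3*n^2 - 6*n + 8) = (n - 5)*(n - 4)^2*(n - 2)*(n^2 + n - 2) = (n - 5)*(n - 4)^2*(n - 2)*(n + 2)*(n - 1)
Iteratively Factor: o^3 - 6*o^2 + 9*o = (o - 3)*(o^2 - 3*o) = o*(o - 3)*(o - 3)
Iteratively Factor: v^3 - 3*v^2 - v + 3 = (v + 1)*(v^2 - 4*v + 3) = (v - 1)*(v + 1)*(v - 3)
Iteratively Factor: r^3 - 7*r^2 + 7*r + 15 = (r + 1)*(r^2 - 8*r + 15) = (r - 5)*(r + 1)*(r - 3)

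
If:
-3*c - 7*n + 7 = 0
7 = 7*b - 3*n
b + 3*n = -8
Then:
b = -1/8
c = 203/24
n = -21/8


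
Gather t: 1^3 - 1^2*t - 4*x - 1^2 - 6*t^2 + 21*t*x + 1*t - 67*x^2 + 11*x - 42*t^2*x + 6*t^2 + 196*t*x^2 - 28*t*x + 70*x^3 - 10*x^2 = -42*t^2*x + t*(196*x^2 - 7*x) + 70*x^3 - 77*x^2 + 7*x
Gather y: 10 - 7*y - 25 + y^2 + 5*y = y^2 - 2*y - 15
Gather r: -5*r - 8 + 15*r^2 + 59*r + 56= 15*r^2 + 54*r + 48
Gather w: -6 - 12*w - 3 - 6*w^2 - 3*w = -6*w^2 - 15*w - 9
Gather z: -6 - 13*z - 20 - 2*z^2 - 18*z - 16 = -2*z^2 - 31*z - 42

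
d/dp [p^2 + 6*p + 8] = 2*p + 6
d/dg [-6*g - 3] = -6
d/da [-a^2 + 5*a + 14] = 5 - 2*a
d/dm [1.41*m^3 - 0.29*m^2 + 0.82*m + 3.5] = 4.23*m^2 - 0.58*m + 0.82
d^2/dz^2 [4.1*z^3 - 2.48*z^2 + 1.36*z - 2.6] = 24.6*z - 4.96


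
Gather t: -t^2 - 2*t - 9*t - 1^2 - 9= -t^2 - 11*t - 10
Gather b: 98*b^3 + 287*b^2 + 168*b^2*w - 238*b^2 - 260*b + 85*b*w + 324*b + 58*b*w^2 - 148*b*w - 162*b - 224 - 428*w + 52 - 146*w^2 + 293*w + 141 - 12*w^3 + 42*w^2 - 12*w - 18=98*b^3 + b^2*(168*w + 49) + b*(58*w^2 - 63*w - 98) - 12*w^3 - 104*w^2 - 147*w - 49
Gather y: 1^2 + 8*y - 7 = 8*y - 6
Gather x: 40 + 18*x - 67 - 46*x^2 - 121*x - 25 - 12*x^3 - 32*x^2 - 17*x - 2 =-12*x^3 - 78*x^2 - 120*x - 54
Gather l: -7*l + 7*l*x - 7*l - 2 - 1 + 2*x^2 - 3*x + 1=l*(7*x - 14) + 2*x^2 - 3*x - 2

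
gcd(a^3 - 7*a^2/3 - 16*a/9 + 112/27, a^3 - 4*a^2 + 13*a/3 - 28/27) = a^2 - 11*a/3 + 28/9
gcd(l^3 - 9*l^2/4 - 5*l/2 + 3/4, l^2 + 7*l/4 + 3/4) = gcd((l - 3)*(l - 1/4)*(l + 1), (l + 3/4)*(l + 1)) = l + 1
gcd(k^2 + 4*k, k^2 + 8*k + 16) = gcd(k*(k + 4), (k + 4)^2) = k + 4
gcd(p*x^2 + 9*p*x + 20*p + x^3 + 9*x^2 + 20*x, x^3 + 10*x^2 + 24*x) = x + 4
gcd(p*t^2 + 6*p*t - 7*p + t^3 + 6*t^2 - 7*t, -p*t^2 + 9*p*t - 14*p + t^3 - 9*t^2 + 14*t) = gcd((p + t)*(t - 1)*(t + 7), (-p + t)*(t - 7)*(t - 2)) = 1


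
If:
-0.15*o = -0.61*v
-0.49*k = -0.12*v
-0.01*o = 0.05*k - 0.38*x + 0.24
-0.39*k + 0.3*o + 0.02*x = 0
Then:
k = -0.00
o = -0.05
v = -0.01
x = 0.63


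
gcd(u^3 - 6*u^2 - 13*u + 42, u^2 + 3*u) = u + 3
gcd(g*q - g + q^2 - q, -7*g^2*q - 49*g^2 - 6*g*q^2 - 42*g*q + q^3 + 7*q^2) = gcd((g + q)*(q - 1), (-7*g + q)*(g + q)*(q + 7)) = g + q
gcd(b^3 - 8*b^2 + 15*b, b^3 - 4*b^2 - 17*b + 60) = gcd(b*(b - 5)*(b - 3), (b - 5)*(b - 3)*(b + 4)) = b^2 - 8*b + 15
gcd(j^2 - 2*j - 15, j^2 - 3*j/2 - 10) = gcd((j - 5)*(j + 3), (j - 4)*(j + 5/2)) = 1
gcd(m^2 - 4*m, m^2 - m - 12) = m - 4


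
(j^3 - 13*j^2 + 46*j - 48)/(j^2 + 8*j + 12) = (j^3 - 13*j^2 + 46*j - 48)/(j^2 + 8*j + 12)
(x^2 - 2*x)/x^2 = (x - 2)/x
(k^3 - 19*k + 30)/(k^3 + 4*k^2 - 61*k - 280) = (k^2 - 5*k + 6)/(k^2 - k - 56)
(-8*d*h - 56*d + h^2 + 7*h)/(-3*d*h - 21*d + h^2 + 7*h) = (8*d - h)/(3*d - h)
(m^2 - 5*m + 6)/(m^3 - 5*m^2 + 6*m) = 1/m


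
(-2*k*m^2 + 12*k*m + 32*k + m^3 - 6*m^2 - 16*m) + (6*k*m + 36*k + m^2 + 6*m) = -2*k*m^2 + 18*k*m + 68*k + m^3 - 5*m^2 - 10*m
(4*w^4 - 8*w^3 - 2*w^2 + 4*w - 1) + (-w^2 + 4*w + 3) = 4*w^4 - 8*w^3 - 3*w^2 + 8*w + 2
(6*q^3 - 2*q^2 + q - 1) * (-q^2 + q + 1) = -6*q^5 + 8*q^4 + 3*q^3 - 1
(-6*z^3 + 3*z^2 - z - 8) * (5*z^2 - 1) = -30*z^5 + 15*z^4 + z^3 - 43*z^2 + z + 8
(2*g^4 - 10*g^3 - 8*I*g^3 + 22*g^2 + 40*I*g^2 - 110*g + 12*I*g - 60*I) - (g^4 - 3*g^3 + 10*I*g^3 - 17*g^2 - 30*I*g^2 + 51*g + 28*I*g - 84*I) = g^4 - 7*g^3 - 18*I*g^3 + 39*g^2 + 70*I*g^2 - 161*g - 16*I*g + 24*I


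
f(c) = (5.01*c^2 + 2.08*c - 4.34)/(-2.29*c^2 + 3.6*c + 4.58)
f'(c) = (4.58*c - 3.6)*(5.01*c^2 + 2.08*c - 4.34)/(-2.29*c^2 + 3.6*c + 4.58)^2 + (10.02*c + 2.08)/(-2.29*c^2 + 3.6*c + 4.58) = (22.7992*c^2 + 26.0144*c + 25.1504)/(5.2441*c^4 - 16.488*c^3 - 8.0164*c^2 + 32.976*c + 20.9764)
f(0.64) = -0.16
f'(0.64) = 1.45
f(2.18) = 15.54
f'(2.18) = 79.69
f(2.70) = -15.79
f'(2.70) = 45.64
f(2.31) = 40.22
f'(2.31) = 452.32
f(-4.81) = -1.55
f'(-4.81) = 0.10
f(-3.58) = -1.39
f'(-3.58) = 0.16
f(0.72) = -0.04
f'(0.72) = 1.56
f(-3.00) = -1.29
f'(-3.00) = 0.21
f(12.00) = -2.63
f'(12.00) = 0.05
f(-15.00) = -1.93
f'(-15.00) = 0.01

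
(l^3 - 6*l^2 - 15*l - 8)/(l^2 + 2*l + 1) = l - 8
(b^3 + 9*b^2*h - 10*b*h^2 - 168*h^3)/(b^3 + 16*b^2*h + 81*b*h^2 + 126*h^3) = (b - 4*h)/(b + 3*h)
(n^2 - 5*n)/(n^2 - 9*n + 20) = n/(n - 4)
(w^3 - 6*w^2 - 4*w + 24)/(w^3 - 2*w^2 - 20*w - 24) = (w - 2)/(w + 2)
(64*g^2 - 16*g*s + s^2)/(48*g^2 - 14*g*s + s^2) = (-8*g + s)/(-6*g + s)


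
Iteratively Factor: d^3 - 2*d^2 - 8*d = (d + 2)*(d^2 - 4*d) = d*(d + 2)*(d - 4)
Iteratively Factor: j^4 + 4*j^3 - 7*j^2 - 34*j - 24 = (j + 4)*(j^3 - 7*j - 6) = (j + 1)*(j + 4)*(j^2 - j - 6) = (j - 3)*(j + 1)*(j + 4)*(j + 2)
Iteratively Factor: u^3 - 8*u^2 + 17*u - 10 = (u - 1)*(u^2 - 7*u + 10) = (u - 2)*(u - 1)*(u - 5)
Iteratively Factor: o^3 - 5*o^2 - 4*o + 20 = (o - 2)*(o^2 - 3*o - 10) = (o - 5)*(o - 2)*(o + 2)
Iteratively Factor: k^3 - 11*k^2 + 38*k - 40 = (k - 5)*(k^2 - 6*k + 8) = (k - 5)*(k - 4)*(k - 2)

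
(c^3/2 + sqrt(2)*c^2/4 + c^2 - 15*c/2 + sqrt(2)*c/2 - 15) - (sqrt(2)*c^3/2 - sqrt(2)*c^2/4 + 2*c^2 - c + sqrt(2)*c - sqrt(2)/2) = -sqrt(2)*c^3/2 + c^3/2 - c^2 + sqrt(2)*c^2/2 - 13*c/2 - sqrt(2)*c/2 - 15 + sqrt(2)/2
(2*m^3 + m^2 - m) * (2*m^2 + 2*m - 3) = 4*m^5 + 6*m^4 - 6*m^3 - 5*m^2 + 3*m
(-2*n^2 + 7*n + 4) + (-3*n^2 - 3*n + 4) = -5*n^2 + 4*n + 8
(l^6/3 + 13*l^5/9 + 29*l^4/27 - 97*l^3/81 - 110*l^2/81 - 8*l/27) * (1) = l^6/3 + 13*l^5/9 + 29*l^4/27 - 97*l^3/81 - 110*l^2/81 - 8*l/27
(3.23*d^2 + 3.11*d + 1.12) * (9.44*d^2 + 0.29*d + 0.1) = 30.4912*d^4 + 30.2951*d^3 + 11.7977*d^2 + 0.6358*d + 0.112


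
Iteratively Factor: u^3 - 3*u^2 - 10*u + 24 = (u - 2)*(u^2 - u - 12) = (u - 2)*(u + 3)*(u - 4)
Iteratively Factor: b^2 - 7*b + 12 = (b - 3)*(b - 4)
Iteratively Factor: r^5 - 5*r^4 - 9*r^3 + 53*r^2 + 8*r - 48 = (r - 4)*(r^4 - r^3 - 13*r^2 + r + 12) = (r - 4)*(r + 1)*(r^3 - 2*r^2 - 11*r + 12) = (r - 4)^2*(r + 1)*(r^2 + 2*r - 3) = (r - 4)^2*(r + 1)*(r + 3)*(r - 1)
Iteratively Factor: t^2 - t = (t)*(t - 1)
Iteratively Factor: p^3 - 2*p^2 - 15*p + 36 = (p - 3)*(p^2 + p - 12) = (p - 3)^2*(p + 4)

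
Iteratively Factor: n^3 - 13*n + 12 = (n - 3)*(n^2 + 3*n - 4) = (n - 3)*(n + 4)*(n - 1)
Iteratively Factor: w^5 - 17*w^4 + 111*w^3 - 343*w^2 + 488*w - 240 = (w - 5)*(w^4 - 12*w^3 + 51*w^2 - 88*w + 48) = (w - 5)*(w - 4)*(w^3 - 8*w^2 + 19*w - 12) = (w - 5)*(w - 4)^2*(w^2 - 4*w + 3) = (w - 5)*(w - 4)^2*(w - 1)*(w - 3)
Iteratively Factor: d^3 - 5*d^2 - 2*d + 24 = (d - 4)*(d^2 - d - 6) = (d - 4)*(d + 2)*(d - 3)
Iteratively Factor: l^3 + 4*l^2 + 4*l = (l)*(l^2 + 4*l + 4) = l*(l + 2)*(l + 2)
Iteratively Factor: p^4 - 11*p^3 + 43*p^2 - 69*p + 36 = (p - 1)*(p^3 - 10*p^2 + 33*p - 36) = (p - 4)*(p - 1)*(p^2 - 6*p + 9) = (p - 4)*(p - 3)*(p - 1)*(p - 3)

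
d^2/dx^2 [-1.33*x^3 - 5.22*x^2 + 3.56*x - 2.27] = -7.98*x - 10.44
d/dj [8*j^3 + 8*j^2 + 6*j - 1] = 24*j^2 + 16*j + 6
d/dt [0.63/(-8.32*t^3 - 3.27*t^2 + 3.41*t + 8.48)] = (15.7248*t^2 + 4.1202*t - 2.1483)/(8.32*t^3 + 3.27*t^2 - 3.41*t - 8.48)^2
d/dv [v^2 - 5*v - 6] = 2*v - 5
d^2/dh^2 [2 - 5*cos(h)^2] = 10*cos(2*h)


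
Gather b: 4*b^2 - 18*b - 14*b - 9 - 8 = 4*b^2 - 32*b - 17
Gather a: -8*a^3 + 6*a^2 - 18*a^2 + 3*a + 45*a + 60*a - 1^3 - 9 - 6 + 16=-8*a^3 - 12*a^2 + 108*a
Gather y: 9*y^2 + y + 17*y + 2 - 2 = 9*y^2 + 18*y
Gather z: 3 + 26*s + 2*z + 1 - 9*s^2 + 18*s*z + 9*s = -9*s^2 + 35*s + z*(18*s + 2) + 4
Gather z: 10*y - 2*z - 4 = 10*y - 2*z - 4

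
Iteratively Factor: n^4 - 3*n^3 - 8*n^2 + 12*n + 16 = (n - 4)*(n^3 + n^2 - 4*n - 4) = (n - 4)*(n - 2)*(n^2 + 3*n + 2) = (n - 4)*(n - 2)*(n + 1)*(n + 2)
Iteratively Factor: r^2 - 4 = (r - 2)*(r + 2)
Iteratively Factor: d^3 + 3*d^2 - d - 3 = (d - 1)*(d^2 + 4*d + 3) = (d - 1)*(d + 3)*(d + 1)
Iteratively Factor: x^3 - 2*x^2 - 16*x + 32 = (x - 4)*(x^2 + 2*x - 8) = (x - 4)*(x + 4)*(x - 2)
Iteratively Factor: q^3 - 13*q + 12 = (q - 3)*(q^2 + 3*q - 4) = (q - 3)*(q + 4)*(q - 1)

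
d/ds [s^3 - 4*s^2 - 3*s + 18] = 3*s^2 - 8*s - 3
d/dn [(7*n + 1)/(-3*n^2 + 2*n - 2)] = (21*n^2 + 6*n - 16)/(9*n^4 - 12*n^3 + 16*n^2 - 8*n + 4)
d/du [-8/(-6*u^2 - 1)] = -96*u/(6*u^2 + 1)^2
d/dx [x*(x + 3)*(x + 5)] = 3*x^2 + 16*x + 15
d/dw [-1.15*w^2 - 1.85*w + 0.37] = -2.3*w - 1.85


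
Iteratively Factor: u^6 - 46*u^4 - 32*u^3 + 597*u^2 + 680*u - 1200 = (u + 4)*(u^5 - 4*u^4 - 30*u^3 + 88*u^2 + 245*u - 300) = (u - 5)*(u + 4)*(u^4 + u^3 - 25*u^2 - 37*u + 60) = (u - 5)^2*(u + 4)*(u^3 + 6*u^2 + 5*u - 12) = (u - 5)^2*(u - 1)*(u + 4)*(u^2 + 7*u + 12) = (u - 5)^2*(u - 1)*(u + 4)^2*(u + 3)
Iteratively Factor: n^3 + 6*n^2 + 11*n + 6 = (n + 2)*(n^2 + 4*n + 3) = (n + 1)*(n + 2)*(n + 3)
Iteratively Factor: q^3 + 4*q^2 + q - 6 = (q + 3)*(q^2 + q - 2) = (q - 1)*(q + 3)*(q + 2)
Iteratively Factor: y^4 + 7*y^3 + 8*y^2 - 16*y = (y + 4)*(y^3 + 3*y^2 - 4*y) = (y - 1)*(y + 4)*(y^2 + 4*y) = y*(y - 1)*(y + 4)*(y + 4)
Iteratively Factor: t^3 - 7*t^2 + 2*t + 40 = (t - 5)*(t^2 - 2*t - 8) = (t - 5)*(t - 4)*(t + 2)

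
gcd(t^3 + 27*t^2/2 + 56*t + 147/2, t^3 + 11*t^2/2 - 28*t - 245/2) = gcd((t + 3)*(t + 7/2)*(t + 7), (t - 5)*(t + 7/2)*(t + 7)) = t^2 + 21*t/2 + 49/2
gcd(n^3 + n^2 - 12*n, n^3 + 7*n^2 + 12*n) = n^2 + 4*n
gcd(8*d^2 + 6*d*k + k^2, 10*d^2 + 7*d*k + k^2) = 2*d + k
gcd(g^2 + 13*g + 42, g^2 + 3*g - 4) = 1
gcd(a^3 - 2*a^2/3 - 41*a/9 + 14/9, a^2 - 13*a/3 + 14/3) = a - 7/3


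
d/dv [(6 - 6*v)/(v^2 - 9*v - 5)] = 6*(v^2 - 2*v + 14)/(v^4 - 18*v^3 + 71*v^2 + 90*v + 25)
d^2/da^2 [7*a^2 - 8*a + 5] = 14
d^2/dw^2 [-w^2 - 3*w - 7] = -2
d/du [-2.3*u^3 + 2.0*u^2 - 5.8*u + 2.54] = -6.9*u^2 + 4.0*u - 5.8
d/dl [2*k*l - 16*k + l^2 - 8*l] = 2*k + 2*l - 8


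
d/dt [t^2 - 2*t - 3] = 2*t - 2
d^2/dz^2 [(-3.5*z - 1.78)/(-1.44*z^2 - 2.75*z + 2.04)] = ((2.88*z + 2.75)*(3.5*z + 1.78)*(5.76*z + 5.5) - (30.24*z + 24.3764)*(1.44*z^2 + 2.75*z - 2.04))/(1.44*z^2 + 2.75*z - 2.04)^3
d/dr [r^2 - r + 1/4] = 2*r - 1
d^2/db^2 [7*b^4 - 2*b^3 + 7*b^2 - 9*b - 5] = 84*b^2 - 12*b + 14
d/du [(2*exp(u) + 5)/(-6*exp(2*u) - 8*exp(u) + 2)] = (3*exp(2*u) + 15*exp(u) + 11)*exp(u)/(9*exp(4*u) + 24*exp(3*u) + 10*exp(2*u) - 8*exp(u) + 1)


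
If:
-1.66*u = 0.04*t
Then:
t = -41.5*u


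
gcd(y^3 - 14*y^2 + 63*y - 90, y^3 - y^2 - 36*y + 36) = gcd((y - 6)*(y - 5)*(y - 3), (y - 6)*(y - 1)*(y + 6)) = y - 6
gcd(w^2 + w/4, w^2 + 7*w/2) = w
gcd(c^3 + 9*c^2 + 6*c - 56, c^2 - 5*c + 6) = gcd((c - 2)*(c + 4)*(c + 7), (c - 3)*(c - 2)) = c - 2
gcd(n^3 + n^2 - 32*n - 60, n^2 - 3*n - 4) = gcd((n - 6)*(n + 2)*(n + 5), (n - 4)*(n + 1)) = 1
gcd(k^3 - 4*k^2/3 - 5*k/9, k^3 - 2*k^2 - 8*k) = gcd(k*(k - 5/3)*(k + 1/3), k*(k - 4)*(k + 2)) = k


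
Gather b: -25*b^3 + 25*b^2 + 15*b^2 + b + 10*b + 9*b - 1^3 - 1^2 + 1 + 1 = -25*b^3 + 40*b^2 + 20*b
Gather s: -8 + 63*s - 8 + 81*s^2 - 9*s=81*s^2 + 54*s - 16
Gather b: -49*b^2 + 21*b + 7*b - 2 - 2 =-49*b^2 + 28*b - 4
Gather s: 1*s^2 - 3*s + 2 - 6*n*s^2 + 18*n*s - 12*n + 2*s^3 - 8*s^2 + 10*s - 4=-12*n + 2*s^3 + s^2*(-6*n - 7) + s*(18*n + 7) - 2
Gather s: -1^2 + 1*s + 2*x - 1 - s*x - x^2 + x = s*(1 - x) - x^2 + 3*x - 2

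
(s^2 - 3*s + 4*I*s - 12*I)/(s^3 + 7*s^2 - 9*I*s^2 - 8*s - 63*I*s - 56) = (s^2 + s*(-3 + 4*I) - 12*I)/(s^3 + s^2*(7 - 9*I) - s*(8 + 63*I) - 56)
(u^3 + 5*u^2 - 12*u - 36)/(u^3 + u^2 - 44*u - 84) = (u - 3)/(u - 7)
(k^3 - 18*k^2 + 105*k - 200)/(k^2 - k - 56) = (k^2 - 10*k + 25)/(k + 7)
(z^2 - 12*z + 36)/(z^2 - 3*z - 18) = (z - 6)/(z + 3)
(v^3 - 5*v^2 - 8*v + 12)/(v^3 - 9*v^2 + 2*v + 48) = (v^2 - 7*v + 6)/(v^2 - 11*v + 24)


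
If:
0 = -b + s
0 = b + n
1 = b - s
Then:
No Solution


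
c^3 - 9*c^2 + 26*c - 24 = (c - 4)*(c - 3)*(c - 2)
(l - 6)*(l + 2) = l^2 - 4*l - 12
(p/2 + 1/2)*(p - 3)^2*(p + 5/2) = p^4/2 - 5*p^3/4 - 19*p^2/4 + 33*p/4 + 45/4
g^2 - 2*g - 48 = (g - 8)*(g + 6)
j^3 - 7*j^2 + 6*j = j*(j - 6)*(j - 1)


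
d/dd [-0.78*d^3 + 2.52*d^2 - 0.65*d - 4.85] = -2.34*d^2 + 5.04*d - 0.65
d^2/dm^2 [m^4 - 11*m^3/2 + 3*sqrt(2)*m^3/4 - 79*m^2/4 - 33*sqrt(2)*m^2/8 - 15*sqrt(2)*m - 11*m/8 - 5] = 12*m^2 - 33*m + 9*sqrt(2)*m/2 - 79/2 - 33*sqrt(2)/4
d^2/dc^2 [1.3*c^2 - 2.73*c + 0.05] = 2.60000000000000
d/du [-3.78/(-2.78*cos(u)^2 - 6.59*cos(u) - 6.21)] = (21.0168*cos(u) + 24.9102)*sin(u)/(2.78*cos(u)^2 + 6.59*cos(u) + 6.21)^2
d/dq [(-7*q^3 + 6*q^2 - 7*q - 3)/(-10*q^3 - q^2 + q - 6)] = (67*q^4 - 154*q^3 + 35*q^2 - 78*q + 45)/(100*q^6 + 20*q^5 - 19*q^4 + 118*q^3 + 13*q^2 - 12*q + 36)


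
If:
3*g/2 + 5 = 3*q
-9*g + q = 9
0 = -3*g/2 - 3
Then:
No Solution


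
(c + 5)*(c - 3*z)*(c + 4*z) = c^3 + c^2*z + 5*c^2 - 12*c*z^2 + 5*c*z - 60*z^2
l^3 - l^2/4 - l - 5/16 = (l - 5/4)*(l + 1/2)^2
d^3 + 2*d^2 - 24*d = d*(d - 4)*(d + 6)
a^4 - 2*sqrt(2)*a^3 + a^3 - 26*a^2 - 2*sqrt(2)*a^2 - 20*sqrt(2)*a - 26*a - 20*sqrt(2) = (a + 1)*(a - 5*sqrt(2))*(a + sqrt(2))*(a + 2*sqrt(2))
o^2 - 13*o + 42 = (o - 7)*(o - 6)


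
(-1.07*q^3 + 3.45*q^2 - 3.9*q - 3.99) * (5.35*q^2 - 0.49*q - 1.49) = -5.7245*q^5 + 18.9818*q^4 - 20.9612*q^3 - 24.576*q^2 + 7.7661*q + 5.9451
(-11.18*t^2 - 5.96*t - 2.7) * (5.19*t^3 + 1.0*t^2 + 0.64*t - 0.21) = -58.0242*t^5 - 42.1124*t^4 - 27.1282*t^3 - 4.1666*t^2 - 0.4764*t + 0.567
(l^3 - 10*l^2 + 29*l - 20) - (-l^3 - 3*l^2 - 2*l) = 2*l^3 - 7*l^2 + 31*l - 20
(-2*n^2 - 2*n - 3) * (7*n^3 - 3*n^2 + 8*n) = -14*n^5 - 8*n^4 - 31*n^3 - 7*n^2 - 24*n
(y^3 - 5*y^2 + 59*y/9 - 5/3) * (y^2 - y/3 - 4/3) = y^5 - 16*y^4/3 + 62*y^3/9 + 76*y^2/27 - 221*y/27 + 20/9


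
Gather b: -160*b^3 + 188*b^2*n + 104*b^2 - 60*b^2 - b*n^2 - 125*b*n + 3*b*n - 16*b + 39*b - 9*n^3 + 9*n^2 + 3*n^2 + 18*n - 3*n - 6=-160*b^3 + b^2*(188*n + 44) + b*(-n^2 - 122*n + 23) - 9*n^3 + 12*n^2 + 15*n - 6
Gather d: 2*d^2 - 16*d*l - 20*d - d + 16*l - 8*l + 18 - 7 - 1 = 2*d^2 + d*(-16*l - 21) + 8*l + 10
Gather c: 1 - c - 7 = -c - 6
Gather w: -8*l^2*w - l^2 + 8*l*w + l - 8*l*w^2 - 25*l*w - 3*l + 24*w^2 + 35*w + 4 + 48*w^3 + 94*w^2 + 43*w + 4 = -l^2 - 2*l + 48*w^3 + w^2*(118 - 8*l) + w*(-8*l^2 - 17*l + 78) + 8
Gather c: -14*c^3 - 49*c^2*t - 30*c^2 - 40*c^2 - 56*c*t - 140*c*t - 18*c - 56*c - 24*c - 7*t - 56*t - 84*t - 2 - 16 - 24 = -14*c^3 + c^2*(-49*t - 70) + c*(-196*t - 98) - 147*t - 42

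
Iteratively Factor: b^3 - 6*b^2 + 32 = (b - 4)*(b^2 - 2*b - 8) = (b - 4)^2*(b + 2)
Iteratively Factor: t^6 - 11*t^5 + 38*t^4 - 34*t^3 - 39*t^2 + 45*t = (t)*(t^5 - 11*t^4 + 38*t^3 - 34*t^2 - 39*t + 45) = t*(t - 3)*(t^4 - 8*t^3 + 14*t^2 + 8*t - 15) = t*(t - 3)*(t + 1)*(t^3 - 9*t^2 + 23*t - 15) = t*(t - 5)*(t - 3)*(t + 1)*(t^2 - 4*t + 3) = t*(t - 5)*(t - 3)*(t - 1)*(t + 1)*(t - 3)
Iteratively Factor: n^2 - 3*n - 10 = (n - 5)*(n + 2)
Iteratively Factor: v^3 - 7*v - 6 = (v + 2)*(v^2 - 2*v - 3) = (v + 1)*(v + 2)*(v - 3)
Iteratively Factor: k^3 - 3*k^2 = (k - 3)*(k^2) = k*(k - 3)*(k)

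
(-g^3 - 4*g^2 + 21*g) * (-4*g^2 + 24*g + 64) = 4*g^5 - 8*g^4 - 244*g^3 + 248*g^2 + 1344*g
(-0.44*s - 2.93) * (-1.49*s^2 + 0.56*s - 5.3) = 0.6556*s^3 + 4.1193*s^2 + 0.6912*s + 15.529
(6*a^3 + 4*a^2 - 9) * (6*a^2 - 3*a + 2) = 36*a^5 + 6*a^4 - 46*a^2 + 27*a - 18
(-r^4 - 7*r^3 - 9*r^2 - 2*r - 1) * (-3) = 3*r^4 + 21*r^3 + 27*r^2 + 6*r + 3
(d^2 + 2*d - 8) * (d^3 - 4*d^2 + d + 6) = d^5 - 2*d^4 - 15*d^3 + 40*d^2 + 4*d - 48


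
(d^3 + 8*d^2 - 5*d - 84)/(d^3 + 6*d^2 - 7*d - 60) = (d + 7)/(d + 5)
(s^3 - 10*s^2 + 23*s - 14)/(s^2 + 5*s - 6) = (s^2 - 9*s + 14)/(s + 6)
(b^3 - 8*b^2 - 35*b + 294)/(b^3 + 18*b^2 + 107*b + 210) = (b^2 - 14*b + 49)/(b^2 + 12*b + 35)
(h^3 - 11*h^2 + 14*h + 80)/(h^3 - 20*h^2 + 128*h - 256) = (h^2 - 3*h - 10)/(h^2 - 12*h + 32)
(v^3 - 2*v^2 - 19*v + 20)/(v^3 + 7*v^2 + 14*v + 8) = (v^2 - 6*v + 5)/(v^2 + 3*v + 2)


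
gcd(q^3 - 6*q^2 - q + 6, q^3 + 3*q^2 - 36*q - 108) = q - 6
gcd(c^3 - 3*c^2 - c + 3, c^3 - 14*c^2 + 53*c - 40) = c - 1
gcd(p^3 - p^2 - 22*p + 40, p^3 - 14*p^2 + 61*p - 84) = p - 4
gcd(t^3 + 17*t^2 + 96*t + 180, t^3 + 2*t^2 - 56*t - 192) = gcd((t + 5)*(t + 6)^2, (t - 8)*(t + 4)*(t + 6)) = t + 6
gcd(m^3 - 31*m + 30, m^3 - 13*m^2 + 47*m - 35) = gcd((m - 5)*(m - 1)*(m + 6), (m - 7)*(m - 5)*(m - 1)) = m^2 - 6*m + 5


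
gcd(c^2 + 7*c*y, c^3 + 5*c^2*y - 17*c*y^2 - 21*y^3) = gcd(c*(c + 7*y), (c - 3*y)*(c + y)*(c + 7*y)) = c + 7*y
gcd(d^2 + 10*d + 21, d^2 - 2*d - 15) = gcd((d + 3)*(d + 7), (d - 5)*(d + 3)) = d + 3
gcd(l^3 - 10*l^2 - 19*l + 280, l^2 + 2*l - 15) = l + 5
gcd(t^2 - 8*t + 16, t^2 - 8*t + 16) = t^2 - 8*t + 16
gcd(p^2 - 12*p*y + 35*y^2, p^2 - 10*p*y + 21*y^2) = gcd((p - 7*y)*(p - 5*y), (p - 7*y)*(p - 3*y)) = -p + 7*y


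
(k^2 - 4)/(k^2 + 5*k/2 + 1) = 2*(k - 2)/(2*k + 1)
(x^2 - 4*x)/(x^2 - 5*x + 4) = x/(x - 1)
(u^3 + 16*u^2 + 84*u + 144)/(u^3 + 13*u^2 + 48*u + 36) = (u + 4)/(u + 1)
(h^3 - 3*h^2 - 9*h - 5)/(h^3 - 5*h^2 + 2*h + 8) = (h^2 - 4*h - 5)/(h^2 - 6*h + 8)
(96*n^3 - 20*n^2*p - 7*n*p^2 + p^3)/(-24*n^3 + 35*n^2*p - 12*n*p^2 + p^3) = (4*n + p)/(-n + p)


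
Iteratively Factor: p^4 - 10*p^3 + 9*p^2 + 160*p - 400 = (p + 4)*(p^3 - 14*p^2 + 65*p - 100) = (p - 5)*(p + 4)*(p^2 - 9*p + 20) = (p - 5)*(p - 4)*(p + 4)*(p - 5)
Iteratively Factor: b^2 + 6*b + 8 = (b + 4)*(b + 2)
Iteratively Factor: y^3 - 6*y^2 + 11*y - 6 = (y - 2)*(y^2 - 4*y + 3) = (y - 3)*(y - 2)*(y - 1)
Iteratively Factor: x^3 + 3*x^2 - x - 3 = (x + 3)*(x^2 - 1) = (x + 1)*(x + 3)*(x - 1)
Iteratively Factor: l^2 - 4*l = (l - 4)*(l)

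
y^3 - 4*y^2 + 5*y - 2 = (y - 2)*(y - 1)^2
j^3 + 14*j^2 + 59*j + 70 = (j + 2)*(j + 5)*(j + 7)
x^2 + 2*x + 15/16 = (x + 3/4)*(x + 5/4)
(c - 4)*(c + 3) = c^2 - c - 12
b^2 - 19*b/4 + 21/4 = (b - 3)*(b - 7/4)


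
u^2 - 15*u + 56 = (u - 8)*(u - 7)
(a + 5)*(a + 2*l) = a^2 + 2*a*l + 5*a + 10*l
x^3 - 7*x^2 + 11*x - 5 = (x - 5)*(x - 1)^2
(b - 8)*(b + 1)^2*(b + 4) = b^4 - 2*b^3 - 39*b^2 - 68*b - 32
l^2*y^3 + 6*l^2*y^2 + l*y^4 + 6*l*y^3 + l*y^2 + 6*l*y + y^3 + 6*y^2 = y*(l + y)*(y + 6)*(l*y + 1)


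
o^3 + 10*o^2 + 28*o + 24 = (o + 2)^2*(o + 6)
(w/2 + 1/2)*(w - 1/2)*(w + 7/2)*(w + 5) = w^4/2 + 9*w^3/2 + 85*w^2/8 + 9*w/4 - 35/8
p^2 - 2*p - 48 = (p - 8)*(p + 6)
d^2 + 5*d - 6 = (d - 1)*(d + 6)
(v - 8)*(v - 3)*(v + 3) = v^3 - 8*v^2 - 9*v + 72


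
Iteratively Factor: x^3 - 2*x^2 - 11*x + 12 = (x + 3)*(x^2 - 5*x + 4) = (x - 4)*(x + 3)*(x - 1)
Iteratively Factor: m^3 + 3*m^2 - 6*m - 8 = (m - 2)*(m^2 + 5*m + 4) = (m - 2)*(m + 1)*(m + 4)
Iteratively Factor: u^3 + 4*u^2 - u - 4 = (u + 1)*(u^2 + 3*u - 4) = (u + 1)*(u + 4)*(u - 1)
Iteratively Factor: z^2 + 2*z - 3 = (z - 1)*(z + 3)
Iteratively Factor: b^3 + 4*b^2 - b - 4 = (b + 1)*(b^2 + 3*b - 4) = (b + 1)*(b + 4)*(b - 1)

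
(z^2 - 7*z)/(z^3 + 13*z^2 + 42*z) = (z - 7)/(z^2 + 13*z + 42)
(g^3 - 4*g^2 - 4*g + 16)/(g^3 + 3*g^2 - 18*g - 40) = (g - 2)/(g + 5)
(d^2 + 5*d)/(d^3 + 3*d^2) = (d + 5)/(d*(d + 3))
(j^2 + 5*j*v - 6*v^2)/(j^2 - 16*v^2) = (j^2 + 5*j*v - 6*v^2)/(j^2 - 16*v^2)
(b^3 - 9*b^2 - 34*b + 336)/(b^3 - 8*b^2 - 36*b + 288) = (b - 7)/(b - 6)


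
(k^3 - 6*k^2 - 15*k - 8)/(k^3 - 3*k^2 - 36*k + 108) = (k^3 - 6*k^2 - 15*k - 8)/(k^3 - 3*k^2 - 36*k + 108)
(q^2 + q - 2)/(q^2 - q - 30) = (-q^2 - q + 2)/(-q^2 + q + 30)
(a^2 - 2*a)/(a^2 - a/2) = 2*(a - 2)/(2*a - 1)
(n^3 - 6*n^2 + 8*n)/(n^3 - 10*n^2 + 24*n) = (n - 2)/(n - 6)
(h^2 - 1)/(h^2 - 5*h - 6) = (h - 1)/(h - 6)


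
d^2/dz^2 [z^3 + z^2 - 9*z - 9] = 6*z + 2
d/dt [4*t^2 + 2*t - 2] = 8*t + 2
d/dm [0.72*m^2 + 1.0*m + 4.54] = 1.44*m + 1.0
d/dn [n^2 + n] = 2*n + 1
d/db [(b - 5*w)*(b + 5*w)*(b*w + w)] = w*(3*b^2 + 2*b - 25*w^2)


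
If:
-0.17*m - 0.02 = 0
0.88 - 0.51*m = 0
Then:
No Solution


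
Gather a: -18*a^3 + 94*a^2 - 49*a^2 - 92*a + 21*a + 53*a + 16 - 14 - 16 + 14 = -18*a^3 + 45*a^2 - 18*a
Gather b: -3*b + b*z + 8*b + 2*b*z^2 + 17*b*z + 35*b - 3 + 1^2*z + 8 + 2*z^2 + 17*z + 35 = b*(2*z^2 + 18*z + 40) + 2*z^2 + 18*z + 40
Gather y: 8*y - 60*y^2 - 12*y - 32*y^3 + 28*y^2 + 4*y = -32*y^3 - 32*y^2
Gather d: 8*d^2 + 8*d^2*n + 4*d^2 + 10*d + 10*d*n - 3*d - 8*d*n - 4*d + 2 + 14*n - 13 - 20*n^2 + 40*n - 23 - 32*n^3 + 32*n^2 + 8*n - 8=d^2*(8*n + 12) + d*(2*n + 3) - 32*n^3 + 12*n^2 + 62*n - 42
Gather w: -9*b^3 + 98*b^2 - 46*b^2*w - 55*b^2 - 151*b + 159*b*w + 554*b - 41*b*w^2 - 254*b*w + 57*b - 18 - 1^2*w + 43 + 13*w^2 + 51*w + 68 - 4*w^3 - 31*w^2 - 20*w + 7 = -9*b^3 + 43*b^2 + 460*b - 4*w^3 + w^2*(-41*b - 18) + w*(-46*b^2 - 95*b + 30) + 100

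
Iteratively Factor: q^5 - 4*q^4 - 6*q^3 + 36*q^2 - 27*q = (q - 1)*(q^4 - 3*q^3 - 9*q^2 + 27*q) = q*(q - 1)*(q^3 - 3*q^2 - 9*q + 27) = q*(q - 3)*(q - 1)*(q^2 - 9) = q*(q - 3)^2*(q - 1)*(q + 3)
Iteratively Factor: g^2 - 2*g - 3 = (g + 1)*(g - 3)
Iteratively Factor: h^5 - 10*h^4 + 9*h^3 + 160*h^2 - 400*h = (h + 4)*(h^4 - 14*h^3 + 65*h^2 - 100*h) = h*(h + 4)*(h^3 - 14*h^2 + 65*h - 100) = h*(h - 4)*(h + 4)*(h^2 - 10*h + 25) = h*(h - 5)*(h - 4)*(h + 4)*(h - 5)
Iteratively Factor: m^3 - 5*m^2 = (m - 5)*(m^2) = m*(m - 5)*(m)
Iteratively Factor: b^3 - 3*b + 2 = (b + 2)*(b^2 - 2*b + 1) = (b - 1)*(b + 2)*(b - 1)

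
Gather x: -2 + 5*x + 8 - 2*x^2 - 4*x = -2*x^2 + x + 6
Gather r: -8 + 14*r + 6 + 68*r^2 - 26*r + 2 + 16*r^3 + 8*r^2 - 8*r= 16*r^3 + 76*r^2 - 20*r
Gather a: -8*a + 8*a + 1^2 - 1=0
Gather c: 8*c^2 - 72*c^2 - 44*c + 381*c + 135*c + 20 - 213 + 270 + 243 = -64*c^2 + 472*c + 320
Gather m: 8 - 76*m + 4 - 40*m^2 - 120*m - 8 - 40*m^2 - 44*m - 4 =-80*m^2 - 240*m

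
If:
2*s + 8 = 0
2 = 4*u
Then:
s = -4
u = 1/2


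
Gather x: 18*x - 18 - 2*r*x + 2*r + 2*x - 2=2*r + x*(20 - 2*r) - 20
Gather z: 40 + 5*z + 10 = 5*z + 50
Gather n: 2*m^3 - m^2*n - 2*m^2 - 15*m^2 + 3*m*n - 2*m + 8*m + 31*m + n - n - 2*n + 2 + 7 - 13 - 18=2*m^3 - 17*m^2 + 37*m + n*(-m^2 + 3*m - 2) - 22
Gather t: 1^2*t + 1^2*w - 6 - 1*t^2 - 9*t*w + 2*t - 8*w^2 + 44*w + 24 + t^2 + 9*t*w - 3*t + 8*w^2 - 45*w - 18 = 0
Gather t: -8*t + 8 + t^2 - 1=t^2 - 8*t + 7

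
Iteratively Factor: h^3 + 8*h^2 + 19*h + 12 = (h + 4)*(h^2 + 4*h + 3) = (h + 1)*(h + 4)*(h + 3)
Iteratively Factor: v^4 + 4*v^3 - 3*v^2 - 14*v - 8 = (v - 2)*(v^3 + 6*v^2 + 9*v + 4) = (v - 2)*(v + 1)*(v^2 + 5*v + 4) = (v - 2)*(v + 1)^2*(v + 4)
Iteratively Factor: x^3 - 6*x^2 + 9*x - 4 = (x - 1)*(x^2 - 5*x + 4) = (x - 4)*(x - 1)*(x - 1)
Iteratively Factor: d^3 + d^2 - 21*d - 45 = (d + 3)*(d^2 - 2*d - 15) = (d - 5)*(d + 3)*(d + 3)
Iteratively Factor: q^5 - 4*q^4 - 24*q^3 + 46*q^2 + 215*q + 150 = (q + 1)*(q^4 - 5*q^3 - 19*q^2 + 65*q + 150) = (q - 5)*(q + 1)*(q^3 - 19*q - 30) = (q - 5)*(q + 1)*(q + 3)*(q^2 - 3*q - 10) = (q - 5)*(q + 1)*(q + 2)*(q + 3)*(q - 5)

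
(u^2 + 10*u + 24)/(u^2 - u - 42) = (u + 4)/(u - 7)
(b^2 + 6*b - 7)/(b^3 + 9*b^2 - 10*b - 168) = (b - 1)/(b^2 + 2*b - 24)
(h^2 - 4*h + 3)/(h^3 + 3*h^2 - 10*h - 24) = (h - 1)/(h^2 + 6*h + 8)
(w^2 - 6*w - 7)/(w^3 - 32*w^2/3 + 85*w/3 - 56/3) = 3*(w + 1)/(3*w^2 - 11*w + 8)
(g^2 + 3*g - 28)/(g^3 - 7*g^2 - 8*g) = (-g^2 - 3*g + 28)/(g*(-g^2 + 7*g + 8))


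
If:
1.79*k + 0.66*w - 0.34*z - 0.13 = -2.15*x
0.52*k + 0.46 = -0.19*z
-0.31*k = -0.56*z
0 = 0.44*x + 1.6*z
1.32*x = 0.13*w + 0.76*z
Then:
No Solution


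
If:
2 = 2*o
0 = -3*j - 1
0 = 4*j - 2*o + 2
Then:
No Solution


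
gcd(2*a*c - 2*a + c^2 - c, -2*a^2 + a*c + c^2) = 2*a + c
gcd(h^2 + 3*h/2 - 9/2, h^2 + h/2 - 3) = h - 3/2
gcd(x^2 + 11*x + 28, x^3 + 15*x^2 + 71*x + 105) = x + 7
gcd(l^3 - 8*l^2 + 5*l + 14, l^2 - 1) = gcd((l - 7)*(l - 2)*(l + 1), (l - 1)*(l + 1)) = l + 1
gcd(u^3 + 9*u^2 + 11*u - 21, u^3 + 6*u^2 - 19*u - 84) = u^2 + 10*u + 21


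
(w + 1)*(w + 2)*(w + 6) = w^3 + 9*w^2 + 20*w + 12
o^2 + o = o*(o + 1)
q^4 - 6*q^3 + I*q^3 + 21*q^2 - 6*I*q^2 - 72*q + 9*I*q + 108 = (q - 3)^2*(q - 3*I)*(q + 4*I)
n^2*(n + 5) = n^3 + 5*n^2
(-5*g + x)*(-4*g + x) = 20*g^2 - 9*g*x + x^2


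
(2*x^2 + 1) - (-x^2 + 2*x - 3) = 3*x^2 - 2*x + 4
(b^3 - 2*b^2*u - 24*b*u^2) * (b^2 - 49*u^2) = b^5 - 2*b^4*u - 73*b^3*u^2 + 98*b^2*u^3 + 1176*b*u^4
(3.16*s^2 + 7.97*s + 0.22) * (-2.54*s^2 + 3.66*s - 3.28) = -8.0264*s^4 - 8.6782*s^3 + 18.2466*s^2 - 25.3364*s - 0.7216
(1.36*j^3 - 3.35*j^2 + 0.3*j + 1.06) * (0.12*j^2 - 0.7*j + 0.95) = 0.1632*j^5 - 1.354*j^4 + 3.673*j^3 - 3.2653*j^2 - 0.457*j + 1.007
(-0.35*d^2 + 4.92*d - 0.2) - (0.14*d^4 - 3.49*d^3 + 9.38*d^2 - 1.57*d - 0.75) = -0.14*d^4 + 3.49*d^3 - 9.73*d^2 + 6.49*d + 0.55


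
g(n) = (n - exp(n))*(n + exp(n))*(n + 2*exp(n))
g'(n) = (1 - exp(n))*(n + exp(n))*(n + 2*exp(n)) + (n - exp(n))*(n + exp(n))*(2*exp(n) + 1) + (n - exp(n))*(n + 2*exp(n))*(exp(n) + 1) = 2*n^2*exp(n) + 3*n^2 - 2*n*exp(2*n) + 4*n*exp(n) - 6*exp(3*n) - exp(2*n)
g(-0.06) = -1.61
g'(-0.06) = -6.00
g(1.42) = -146.38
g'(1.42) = -444.35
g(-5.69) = -184.00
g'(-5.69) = 97.27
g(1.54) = -210.72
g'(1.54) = -639.76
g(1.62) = -268.64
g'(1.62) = -815.27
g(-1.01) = -0.25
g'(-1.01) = 2.18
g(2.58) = -4853.42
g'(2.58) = -14531.83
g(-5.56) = -171.64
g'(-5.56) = 92.89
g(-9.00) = -728.98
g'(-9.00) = 243.02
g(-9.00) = -728.98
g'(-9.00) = 243.02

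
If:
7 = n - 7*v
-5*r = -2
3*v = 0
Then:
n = 7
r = 2/5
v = 0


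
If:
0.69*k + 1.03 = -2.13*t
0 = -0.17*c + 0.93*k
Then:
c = -16.8874680306905*t - 8.16624040920716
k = -3.08695652173913*t - 1.49275362318841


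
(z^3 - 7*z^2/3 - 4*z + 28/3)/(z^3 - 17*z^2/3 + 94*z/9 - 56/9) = 3*(z + 2)/(3*z - 4)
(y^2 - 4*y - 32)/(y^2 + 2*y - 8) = (y - 8)/(y - 2)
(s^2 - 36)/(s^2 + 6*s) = (s - 6)/s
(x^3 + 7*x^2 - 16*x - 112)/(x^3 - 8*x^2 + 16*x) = (x^2 + 11*x + 28)/(x*(x - 4))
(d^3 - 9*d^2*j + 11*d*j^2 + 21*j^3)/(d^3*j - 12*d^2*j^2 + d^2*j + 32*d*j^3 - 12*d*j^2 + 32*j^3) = (d^3 - 9*d^2*j + 11*d*j^2 + 21*j^3)/(j*(d^3 - 12*d^2*j + d^2 + 32*d*j^2 - 12*d*j + 32*j^2))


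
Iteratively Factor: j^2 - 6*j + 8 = (j - 2)*(j - 4)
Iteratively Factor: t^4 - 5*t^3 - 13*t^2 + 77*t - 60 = (t - 5)*(t^3 - 13*t + 12) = (t - 5)*(t + 4)*(t^2 - 4*t + 3) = (t - 5)*(t - 3)*(t + 4)*(t - 1)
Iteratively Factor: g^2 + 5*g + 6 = (g + 2)*(g + 3)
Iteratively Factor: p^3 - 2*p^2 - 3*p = (p)*(p^2 - 2*p - 3) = p*(p - 3)*(p + 1)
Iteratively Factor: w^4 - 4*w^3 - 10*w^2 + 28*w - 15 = (w + 3)*(w^3 - 7*w^2 + 11*w - 5) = (w - 1)*(w + 3)*(w^2 - 6*w + 5) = (w - 1)^2*(w + 3)*(w - 5)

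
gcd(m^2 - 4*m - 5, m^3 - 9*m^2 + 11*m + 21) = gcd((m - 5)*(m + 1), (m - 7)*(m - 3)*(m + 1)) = m + 1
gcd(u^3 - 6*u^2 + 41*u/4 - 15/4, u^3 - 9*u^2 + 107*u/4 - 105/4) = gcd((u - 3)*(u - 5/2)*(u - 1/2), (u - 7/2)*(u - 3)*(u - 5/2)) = u^2 - 11*u/2 + 15/2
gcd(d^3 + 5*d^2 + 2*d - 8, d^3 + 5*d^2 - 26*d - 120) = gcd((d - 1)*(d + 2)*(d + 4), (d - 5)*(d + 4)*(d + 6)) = d + 4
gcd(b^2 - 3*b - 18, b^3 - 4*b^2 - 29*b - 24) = b + 3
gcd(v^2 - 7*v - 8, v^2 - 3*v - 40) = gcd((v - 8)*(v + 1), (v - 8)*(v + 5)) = v - 8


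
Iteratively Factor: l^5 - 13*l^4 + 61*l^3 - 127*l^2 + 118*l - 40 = (l - 5)*(l^4 - 8*l^3 + 21*l^2 - 22*l + 8) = (l - 5)*(l - 1)*(l^3 - 7*l^2 + 14*l - 8) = (l - 5)*(l - 4)*(l - 1)*(l^2 - 3*l + 2) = (l - 5)*(l - 4)*(l - 1)^2*(l - 2)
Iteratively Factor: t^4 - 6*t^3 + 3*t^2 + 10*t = (t - 5)*(t^3 - t^2 - 2*t) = (t - 5)*(t + 1)*(t^2 - 2*t) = t*(t - 5)*(t + 1)*(t - 2)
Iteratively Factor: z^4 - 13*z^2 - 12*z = (z + 3)*(z^3 - 3*z^2 - 4*z) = (z - 4)*(z + 3)*(z^2 + z) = z*(z - 4)*(z + 3)*(z + 1)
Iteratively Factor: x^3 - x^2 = (x)*(x^2 - x) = x*(x - 1)*(x)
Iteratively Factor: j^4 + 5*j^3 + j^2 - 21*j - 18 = (j + 3)*(j^3 + 2*j^2 - 5*j - 6) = (j + 3)^2*(j^2 - j - 2) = (j + 1)*(j + 3)^2*(j - 2)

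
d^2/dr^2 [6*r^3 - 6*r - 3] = 36*r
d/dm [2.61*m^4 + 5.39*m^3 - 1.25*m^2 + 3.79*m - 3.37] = 10.44*m^3 + 16.17*m^2 - 2.5*m + 3.79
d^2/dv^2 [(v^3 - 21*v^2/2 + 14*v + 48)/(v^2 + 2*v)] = 6*(13*v^3 + 48*v^2 + 96*v + 64)/(v^3*(v^3 + 6*v^2 + 12*v + 8))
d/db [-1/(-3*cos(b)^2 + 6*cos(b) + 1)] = 6*(cos(b) - 1)*sin(b)/(-3*cos(b)^2 + 6*cos(b) + 1)^2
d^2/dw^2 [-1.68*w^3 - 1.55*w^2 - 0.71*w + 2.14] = -10.08*w - 3.1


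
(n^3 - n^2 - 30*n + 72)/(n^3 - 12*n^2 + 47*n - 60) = (n + 6)/(n - 5)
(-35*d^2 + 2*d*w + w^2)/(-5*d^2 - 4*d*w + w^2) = (7*d + w)/(d + w)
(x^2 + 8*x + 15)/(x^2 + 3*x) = (x + 5)/x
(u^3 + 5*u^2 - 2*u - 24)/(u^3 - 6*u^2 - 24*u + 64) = (u + 3)/(u - 8)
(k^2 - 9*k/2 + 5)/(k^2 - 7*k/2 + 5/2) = (k - 2)/(k - 1)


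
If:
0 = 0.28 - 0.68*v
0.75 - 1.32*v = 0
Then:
No Solution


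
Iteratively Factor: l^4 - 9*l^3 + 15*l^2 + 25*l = (l + 1)*(l^3 - 10*l^2 + 25*l) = (l - 5)*(l + 1)*(l^2 - 5*l) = (l - 5)^2*(l + 1)*(l)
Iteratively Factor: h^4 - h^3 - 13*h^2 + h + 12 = (h - 4)*(h^3 + 3*h^2 - h - 3) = (h - 4)*(h - 1)*(h^2 + 4*h + 3) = (h - 4)*(h - 1)*(h + 3)*(h + 1)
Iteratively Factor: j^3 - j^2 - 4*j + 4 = (j - 1)*(j^2 - 4) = (j - 1)*(j + 2)*(j - 2)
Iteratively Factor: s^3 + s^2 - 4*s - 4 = (s + 1)*(s^2 - 4) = (s + 1)*(s + 2)*(s - 2)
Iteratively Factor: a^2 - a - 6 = (a - 3)*(a + 2)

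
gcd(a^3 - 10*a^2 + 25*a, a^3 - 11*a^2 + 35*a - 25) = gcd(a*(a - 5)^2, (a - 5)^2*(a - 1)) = a^2 - 10*a + 25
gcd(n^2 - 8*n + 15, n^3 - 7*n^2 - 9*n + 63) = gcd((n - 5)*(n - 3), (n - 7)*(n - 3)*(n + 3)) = n - 3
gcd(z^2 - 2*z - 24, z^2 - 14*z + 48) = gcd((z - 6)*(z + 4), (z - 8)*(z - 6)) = z - 6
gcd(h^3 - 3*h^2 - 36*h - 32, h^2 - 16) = h + 4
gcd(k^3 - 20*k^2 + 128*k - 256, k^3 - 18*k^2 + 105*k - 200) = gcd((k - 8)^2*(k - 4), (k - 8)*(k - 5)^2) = k - 8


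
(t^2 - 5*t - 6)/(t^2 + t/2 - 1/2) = 2*(t - 6)/(2*t - 1)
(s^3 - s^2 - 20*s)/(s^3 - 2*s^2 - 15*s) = (s + 4)/(s + 3)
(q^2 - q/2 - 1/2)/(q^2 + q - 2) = (q + 1/2)/(q + 2)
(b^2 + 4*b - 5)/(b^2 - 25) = (b - 1)/(b - 5)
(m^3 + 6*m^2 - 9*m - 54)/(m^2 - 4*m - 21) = (m^2 + 3*m - 18)/(m - 7)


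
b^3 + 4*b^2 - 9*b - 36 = (b - 3)*(b + 3)*(b + 4)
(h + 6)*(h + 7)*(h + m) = h^3 + h^2*m + 13*h^2 + 13*h*m + 42*h + 42*m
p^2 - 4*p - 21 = (p - 7)*(p + 3)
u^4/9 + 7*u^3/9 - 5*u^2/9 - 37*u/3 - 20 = (u/3 + 1)^2*(u - 4)*(u + 5)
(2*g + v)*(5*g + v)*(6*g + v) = 60*g^3 + 52*g^2*v + 13*g*v^2 + v^3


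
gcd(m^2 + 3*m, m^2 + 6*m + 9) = m + 3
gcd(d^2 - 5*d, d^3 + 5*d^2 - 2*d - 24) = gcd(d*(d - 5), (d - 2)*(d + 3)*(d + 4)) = 1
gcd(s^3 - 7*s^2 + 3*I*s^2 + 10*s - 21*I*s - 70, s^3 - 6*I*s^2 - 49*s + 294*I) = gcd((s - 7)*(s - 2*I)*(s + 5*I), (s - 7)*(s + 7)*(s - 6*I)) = s - 7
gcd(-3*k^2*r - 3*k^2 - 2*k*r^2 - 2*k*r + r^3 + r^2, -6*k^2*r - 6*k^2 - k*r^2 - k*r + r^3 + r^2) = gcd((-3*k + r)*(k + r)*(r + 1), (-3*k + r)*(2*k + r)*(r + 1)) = -3*k*r - 3*k + r^2 + r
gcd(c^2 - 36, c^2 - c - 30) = c - 6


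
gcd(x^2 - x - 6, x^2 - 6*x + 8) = 1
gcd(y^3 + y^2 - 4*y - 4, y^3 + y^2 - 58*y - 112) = y + 2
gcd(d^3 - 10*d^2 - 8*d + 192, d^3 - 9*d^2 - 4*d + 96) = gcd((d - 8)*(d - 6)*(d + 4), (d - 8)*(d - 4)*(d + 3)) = d - 8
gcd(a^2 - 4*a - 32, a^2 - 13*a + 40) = a - 8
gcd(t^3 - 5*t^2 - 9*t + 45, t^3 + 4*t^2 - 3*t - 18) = t + 3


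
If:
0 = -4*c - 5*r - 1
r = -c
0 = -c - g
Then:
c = 1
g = -1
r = -1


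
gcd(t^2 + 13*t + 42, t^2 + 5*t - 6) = t + 6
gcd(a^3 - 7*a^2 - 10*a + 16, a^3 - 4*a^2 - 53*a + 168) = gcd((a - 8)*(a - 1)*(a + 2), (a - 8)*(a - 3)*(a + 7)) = a - 8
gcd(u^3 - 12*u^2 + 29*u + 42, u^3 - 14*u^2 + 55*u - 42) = u^2 - 13*u + 42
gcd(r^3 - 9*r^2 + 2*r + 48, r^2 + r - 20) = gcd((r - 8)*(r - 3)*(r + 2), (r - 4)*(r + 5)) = 1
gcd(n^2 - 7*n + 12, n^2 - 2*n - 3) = n - 3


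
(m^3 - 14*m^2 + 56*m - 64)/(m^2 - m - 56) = (m^2 - 6*m + 8)/(m + 7)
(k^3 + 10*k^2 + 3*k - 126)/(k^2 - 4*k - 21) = (-k^3 - 10*k^2 - 3*k + 126)/(-k^2 + 4*k + 21)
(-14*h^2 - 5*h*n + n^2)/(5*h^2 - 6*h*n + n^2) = (-14*h^2 - 5*h*n + n^2)/(5*h^2 - 6*h*n + n^2)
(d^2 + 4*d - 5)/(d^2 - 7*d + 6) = (d + 5)/(d - 6)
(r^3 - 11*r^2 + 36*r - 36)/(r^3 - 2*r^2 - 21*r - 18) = (r^2 - 5*r + 6)/(r^2 + 4*r + 3)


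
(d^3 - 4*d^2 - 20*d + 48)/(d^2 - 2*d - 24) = d - 2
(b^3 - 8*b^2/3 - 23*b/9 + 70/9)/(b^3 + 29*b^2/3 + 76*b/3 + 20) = (3*b^2 - 13*b + 14)/(3*(b^2 + 8*b + 12))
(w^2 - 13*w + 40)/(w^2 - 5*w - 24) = (w - 5)/(w + 3)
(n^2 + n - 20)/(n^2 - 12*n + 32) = (n + 5)/(n - 8)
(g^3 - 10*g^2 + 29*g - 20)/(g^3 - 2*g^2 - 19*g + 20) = (g - 4)/(g + 4)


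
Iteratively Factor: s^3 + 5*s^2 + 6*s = (s + 2)*(s^2 + 3*s) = s*(s + 2)*(s + 3)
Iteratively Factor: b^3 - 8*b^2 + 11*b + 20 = (b - 4)*(b^2 - 4*b - 5) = (b - 4)*(b + 1)*(b - 5)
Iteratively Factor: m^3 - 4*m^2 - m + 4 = (m + 1)*(m^2 - 5*m + 4) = (m - 1)*(m + 1)*(m - 4)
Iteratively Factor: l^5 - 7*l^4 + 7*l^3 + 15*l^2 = (l)*(l^4 - 7*l^3 + 7*l^2 + 15*l) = l^2*(l^3 - 7*l^2 + 7*l + 15) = l^2*(l + 1)*(l^2 - 8*l + 15) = l^2*(l - 3)*(l + 1)*(l - 5)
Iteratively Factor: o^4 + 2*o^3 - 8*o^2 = (o)*(o^3 + 2*o^2 - 8*o) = o*(o - 2)*(o^2 + 4*o) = o^2*(o - 2)*(o + 4)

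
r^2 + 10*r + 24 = (r + 4)*(r + 6)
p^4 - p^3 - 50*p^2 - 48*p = p*(p - 8)*(p + 1)*(p + 6)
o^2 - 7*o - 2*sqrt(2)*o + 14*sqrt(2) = (o - 7)*(o - 2*sqrt(2))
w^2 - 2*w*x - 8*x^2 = (w - 4*x)*(w + 2*x)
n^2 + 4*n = n*(n + 4)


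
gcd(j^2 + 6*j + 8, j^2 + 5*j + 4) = j + 4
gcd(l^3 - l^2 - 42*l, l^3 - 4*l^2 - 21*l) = l^2 - 7*l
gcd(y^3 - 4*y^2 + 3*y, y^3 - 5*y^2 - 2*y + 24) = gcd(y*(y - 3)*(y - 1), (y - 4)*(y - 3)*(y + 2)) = y - 3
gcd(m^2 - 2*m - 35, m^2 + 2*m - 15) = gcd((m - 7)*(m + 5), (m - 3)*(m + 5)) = m + 5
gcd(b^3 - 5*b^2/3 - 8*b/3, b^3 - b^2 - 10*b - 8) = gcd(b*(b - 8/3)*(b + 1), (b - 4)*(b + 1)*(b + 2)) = b + 1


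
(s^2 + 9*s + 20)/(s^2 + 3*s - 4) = (s + 5)/(s - 1)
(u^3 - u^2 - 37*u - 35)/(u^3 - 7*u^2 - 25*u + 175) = (u + 1)/(u - 5)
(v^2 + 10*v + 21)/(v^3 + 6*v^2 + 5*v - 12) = (v + 7)/(v^2 + 3*v - 4)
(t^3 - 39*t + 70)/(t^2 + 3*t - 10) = (t^2 + 2*t - 35)/(t + 5)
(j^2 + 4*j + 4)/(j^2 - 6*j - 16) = (j + 2)/(j - 8)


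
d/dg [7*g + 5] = 7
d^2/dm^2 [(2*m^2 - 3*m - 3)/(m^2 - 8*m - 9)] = 2*(13*m^3 + 45*m^2 - 9*m + 159)/(m^6 - 24*m^5 + 165*m^4 - 80*m^3 - 1485*m^2 - 1944*m - 729)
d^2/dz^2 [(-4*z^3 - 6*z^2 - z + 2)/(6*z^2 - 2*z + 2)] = (-19*z^3 + 120*z^2 - 21*z - 11)/(27*z^6 - 27*z^5 + 36*z^4 - 19*z^3 + 12*z^2 - 3*z + 1)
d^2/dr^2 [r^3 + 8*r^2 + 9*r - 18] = 6*r + 16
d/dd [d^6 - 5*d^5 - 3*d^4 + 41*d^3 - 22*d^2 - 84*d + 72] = 6*d^5 - 25*d^4 - 12*d^3 + 123*d^2 - 44*d - 84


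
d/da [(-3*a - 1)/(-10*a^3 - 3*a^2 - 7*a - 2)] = (30*a^3 + 9*a^2 + 21*a - (3*a + 1)*(30*a^2 + 6*a + 7) + 6)/(10*a^3 + 3*a^2 + 7*a + 2)^2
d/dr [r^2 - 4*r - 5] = 2*r - 4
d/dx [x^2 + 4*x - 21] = 2*x + 4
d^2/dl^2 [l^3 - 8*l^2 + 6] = 6*l - 16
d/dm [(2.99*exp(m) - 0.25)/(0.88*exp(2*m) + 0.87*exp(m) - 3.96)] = (-2.6312*exp(2*m) + 0.44*exp(m) - 11.6229)*exp(m)/(0.7744*exp(4*m) + 1.5312*exp(3*m) - 6.2127*exp(2*m) - 6.8904*exp(m) + 15.6816)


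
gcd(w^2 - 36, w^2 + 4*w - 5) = 1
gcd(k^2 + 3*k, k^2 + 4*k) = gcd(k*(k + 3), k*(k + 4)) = k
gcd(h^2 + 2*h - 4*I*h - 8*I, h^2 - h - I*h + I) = 1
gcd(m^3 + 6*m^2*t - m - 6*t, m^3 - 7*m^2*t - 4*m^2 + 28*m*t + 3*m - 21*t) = m - 1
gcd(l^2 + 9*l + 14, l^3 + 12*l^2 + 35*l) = l + 7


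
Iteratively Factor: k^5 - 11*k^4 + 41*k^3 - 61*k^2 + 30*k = (k - 1)*(k^4 - 10*k^3 + 31*k^2 - 30*k) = (k - 5)*(k - 1)*(k^3 - 5*k^2 + 6*k) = k*(k - 5)*(k - 1)*(k^2 - 5*k + 6) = k*(k - 5)*(k - 3)*(k - 1)*(k - 2)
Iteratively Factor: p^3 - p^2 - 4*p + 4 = (p - 1)*(p^2 - 4) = (p - 1)*(p + 2)*(p - 2)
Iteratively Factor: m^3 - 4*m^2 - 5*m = (m)*(m^2 - 4*m - 5) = m*(m + 1)*(m - 5)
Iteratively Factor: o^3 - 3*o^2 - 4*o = (o)*(o^2 - 3*o - 4) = o*(o + 1)*(o - 4)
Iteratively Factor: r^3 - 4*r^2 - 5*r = (r - 5)*(r^2 + r) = r*(r - 5)*(r + 1)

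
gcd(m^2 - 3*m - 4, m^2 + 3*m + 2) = m + 1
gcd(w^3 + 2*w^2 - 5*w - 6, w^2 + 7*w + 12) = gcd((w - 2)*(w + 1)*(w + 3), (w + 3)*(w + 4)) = w + 3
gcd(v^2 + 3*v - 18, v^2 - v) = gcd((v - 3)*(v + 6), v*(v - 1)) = 1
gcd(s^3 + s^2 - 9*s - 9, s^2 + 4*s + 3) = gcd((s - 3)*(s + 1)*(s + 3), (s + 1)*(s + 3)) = s^2 + 4*s + 3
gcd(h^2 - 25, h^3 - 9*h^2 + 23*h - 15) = h - 5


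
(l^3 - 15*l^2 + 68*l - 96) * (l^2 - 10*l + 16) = l^5 - 25*l^4 + 234*l^3 - 1016*l^2 + 2048*l - 1536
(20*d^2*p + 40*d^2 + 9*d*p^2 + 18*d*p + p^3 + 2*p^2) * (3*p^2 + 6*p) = 60*d^2*p^3 + 240*d^2*p^2 + 240*d^2*p + 27*d*p^4 + 108*d*p^3 + 108*d*p^2 + 3*p^5 + 12*p^4 + 12*p^3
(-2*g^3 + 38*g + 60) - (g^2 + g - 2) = -2*g^3 - g^2 + 37*g + 62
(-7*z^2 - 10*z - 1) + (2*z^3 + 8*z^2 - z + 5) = 2*z^3 + z^2 - 11*z + 4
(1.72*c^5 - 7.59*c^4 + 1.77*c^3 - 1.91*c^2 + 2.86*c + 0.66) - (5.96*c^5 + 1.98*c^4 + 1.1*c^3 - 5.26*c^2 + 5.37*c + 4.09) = -4.24*c^5 - 9.57*c^4 + 0.67*c^3 + 3.35*c^2 - 2.51*c - 3.43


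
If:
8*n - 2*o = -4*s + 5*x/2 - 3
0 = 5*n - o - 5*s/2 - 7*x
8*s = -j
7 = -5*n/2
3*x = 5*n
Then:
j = -5408/135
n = -14/5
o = 166/27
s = 676/135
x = -14/3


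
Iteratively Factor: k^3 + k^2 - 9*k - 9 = (k + 1)*(k^2 - 9) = (k + 1)*(k + 3)*(k - 3)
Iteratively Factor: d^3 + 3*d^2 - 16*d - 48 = (d + 4)*(d^2 - d - 12) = (d + 3)*(d + 4)*(d - 4)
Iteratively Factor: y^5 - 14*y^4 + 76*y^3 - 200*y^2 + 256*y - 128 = (y - 2)*(y^4 - 12*y^3 + 52*y^2 - 96*y + 64) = (y - 2)^2*(y^3 - 10*y^2 + 32*y - 32) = (y - 4)*(y - 2)^2*(y^2 - 6*y + 8) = (y - 4)^2*(y - 2)^2*(y - 2)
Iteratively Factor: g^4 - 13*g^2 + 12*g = (g + 4)*(g^3 - 4*g^2 + 3*g) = (g - 3)*(g + 4)*(g^2 - g) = g*(g - 3)*(g + 4)*(g - 1)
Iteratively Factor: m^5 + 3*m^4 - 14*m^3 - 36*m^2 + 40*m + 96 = (m - 2)*(m^4 + 5*m^3 - 4*m^2 - 44*m - 48) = (m - 2)*(m + 2)*(m^3 + 3*m^2 - 10*m - 24) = (m - 3)*(m - 2)*(m + 2)*(m^2 + 6*m + 8) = (m - 3)*(m - 2)*(m + 2)*(m + 4)*(m + 2)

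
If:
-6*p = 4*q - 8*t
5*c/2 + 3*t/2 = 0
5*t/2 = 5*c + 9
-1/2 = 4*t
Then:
No Solution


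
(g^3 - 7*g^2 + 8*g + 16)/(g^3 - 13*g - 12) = (g - 4)/(g + 3)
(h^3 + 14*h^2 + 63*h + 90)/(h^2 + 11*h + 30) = h + 3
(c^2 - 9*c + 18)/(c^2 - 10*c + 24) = (c - 3)/(c - 4)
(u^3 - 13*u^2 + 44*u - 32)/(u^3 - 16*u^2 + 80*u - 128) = (u - 1)/(u - 4)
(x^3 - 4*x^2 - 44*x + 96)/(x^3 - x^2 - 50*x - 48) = (x - 2)/(x + 1)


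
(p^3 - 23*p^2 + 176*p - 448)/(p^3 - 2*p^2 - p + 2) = (p^3 - 23*p^2 + 176*p - 448)/(p^3 - 2*p^2 - p + 2)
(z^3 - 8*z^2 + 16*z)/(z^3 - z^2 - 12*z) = (z - 4)/(z + 3)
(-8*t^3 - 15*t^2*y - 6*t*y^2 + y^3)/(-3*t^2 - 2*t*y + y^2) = (-8*t^2 - 7*t*y + y^2)/(-3*t + y)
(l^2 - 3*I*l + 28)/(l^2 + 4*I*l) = (l - 7*I)/l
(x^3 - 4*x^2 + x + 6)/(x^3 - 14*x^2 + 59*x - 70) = (x^2 - 2*x - 3)/(x^2 - 12*x + 35)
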